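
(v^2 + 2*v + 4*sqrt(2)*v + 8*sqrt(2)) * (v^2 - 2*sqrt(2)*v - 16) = v^4 + 2*v^3 + 2*sqrt(2)*v^3 - 32*v^2 + 4*sqrt(2)*v^2 - 64*sqrt(2)*v - 64*v - 128*sqrt(2)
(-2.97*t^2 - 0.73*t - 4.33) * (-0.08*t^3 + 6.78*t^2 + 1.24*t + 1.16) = 0.2376*t^5 - 20.0782*t^4 - 8.2858*t^3 - 33.7078*t^2 - 6.216*t - 5.0228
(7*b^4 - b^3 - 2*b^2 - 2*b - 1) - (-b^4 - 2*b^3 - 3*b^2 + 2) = 8*b^4 + b^3 + b^2 - 2*b - 3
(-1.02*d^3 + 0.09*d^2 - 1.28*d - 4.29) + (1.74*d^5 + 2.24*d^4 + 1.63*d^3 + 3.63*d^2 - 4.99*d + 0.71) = 1.74*d^5 + 2.24*d^4 + 0.61*d^3 + 3.72*d^2 - 6.27*d - 3.58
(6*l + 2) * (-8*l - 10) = -48*l^2 - 76*l - 20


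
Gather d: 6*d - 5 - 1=6*d - 6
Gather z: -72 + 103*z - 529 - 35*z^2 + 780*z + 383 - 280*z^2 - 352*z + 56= -315*z^2 + 531*z - 162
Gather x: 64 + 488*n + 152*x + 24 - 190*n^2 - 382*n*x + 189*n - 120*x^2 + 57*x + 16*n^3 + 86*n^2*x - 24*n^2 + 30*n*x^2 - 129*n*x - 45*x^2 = 16*n^3 - 214*n^2 + 677*n + x^2*(30*n - 165) + x*(86*n^2 - 511*n + 209) + 88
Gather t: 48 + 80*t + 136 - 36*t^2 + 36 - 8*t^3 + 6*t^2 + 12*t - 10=-8*t^3 - 30*t^2 + 92*t + 210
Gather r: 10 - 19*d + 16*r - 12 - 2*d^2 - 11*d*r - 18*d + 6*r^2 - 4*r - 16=-2*d^2 - 37*d + 6*r^2 + r*(12 - 11*d) - 18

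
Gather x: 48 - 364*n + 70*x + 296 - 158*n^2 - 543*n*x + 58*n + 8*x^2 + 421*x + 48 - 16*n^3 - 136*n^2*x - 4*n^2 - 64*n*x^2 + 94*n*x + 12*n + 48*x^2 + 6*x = -16*n^3 - 162*n^2 - 294*n + x^2*(56 - 64*n) + x*(-136*n^2 - 449*n + 497) + 392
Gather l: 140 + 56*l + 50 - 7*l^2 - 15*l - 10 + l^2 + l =-6*l^2 + 42*l + 180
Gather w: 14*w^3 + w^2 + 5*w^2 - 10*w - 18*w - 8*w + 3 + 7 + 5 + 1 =14*w^3 + 6*w^2 - 36*w + 16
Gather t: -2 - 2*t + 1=-2*t - 1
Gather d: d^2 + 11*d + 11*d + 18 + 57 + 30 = d^2 + 22*d + 105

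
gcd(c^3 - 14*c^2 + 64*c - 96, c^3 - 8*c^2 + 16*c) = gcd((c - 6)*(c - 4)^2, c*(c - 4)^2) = c^2 - 8*c + 16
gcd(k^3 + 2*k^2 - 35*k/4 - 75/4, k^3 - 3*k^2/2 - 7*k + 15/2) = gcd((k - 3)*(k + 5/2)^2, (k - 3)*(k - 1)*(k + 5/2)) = k^2 - k/2 - 15/2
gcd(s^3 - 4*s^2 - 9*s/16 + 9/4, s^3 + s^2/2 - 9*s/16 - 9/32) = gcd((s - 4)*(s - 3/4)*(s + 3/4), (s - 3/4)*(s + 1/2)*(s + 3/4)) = s^2 - 9/16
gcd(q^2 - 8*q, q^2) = q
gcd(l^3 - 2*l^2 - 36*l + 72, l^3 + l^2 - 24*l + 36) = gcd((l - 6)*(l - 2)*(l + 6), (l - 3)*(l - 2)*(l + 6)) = l^2 + 4*l - 12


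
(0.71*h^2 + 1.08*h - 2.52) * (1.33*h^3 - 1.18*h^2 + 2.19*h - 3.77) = 0.9443*h^5 + 0.5986*h^4 - 3.0711*h^3 + 2.6621*h^2 - 9.5904*h + 9.5004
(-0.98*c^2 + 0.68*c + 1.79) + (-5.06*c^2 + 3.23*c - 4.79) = -6.04*c^2 + 3.91*c - 3.0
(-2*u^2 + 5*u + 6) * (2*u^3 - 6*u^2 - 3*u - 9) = -4*u^5 + 22*u^4 - 12*u^3 - 33*u^2 - 63*u - 54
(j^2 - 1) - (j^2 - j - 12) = j + 11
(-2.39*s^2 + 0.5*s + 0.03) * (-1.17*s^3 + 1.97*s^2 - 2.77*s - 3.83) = 2.7963*s^5 - 5.2933*s^4 + 7.5702*s^3 + 7.8278*s^2 - 1.9981*s - 0.1149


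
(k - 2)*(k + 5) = k^2 + 3*k - 10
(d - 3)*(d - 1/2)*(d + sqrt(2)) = d^3 - 7*d^2/2 + sqrt(2)*d^2 - 7*sqrt(2)*d/2 + 3*d/2 + 3*sqrt(2)/2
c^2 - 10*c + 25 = (c - 5)^2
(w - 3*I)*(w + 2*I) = w^2 - I*w + 6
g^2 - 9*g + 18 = (g - 6)*(g - 3)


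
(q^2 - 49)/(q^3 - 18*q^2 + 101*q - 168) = (q + 7)/(q^2 - 11*q + 24)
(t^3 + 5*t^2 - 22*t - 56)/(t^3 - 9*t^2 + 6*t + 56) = (t + 7)/(t - 7)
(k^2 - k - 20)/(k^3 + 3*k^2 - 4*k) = (k - 5)/(k*(k - 1))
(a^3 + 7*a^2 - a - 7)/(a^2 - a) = a + 8 + 7/a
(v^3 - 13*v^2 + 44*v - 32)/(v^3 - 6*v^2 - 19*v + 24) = (v - 4)/(v + 3)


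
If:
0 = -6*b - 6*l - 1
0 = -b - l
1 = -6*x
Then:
No Solution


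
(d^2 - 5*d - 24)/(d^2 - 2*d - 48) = (d + 3)/(d + 6)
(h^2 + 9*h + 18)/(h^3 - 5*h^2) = (h^2 + 9*h + 18)/(h^2*(h - 5))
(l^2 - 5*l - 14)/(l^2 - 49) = (l + 2)/(l + 7)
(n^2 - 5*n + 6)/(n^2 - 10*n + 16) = (n - 3)/(n - 8)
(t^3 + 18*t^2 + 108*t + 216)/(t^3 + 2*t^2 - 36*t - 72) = (t^2 + 12*t + 36)/(t^2 - 4*t - 12)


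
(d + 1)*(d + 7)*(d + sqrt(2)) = d^3 + sqrt(2)*d^2 + 8*d^2 + 7*d + 8*sqrt(2)*d + 7*sqrt(2)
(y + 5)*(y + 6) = y^2 + 11*y + 30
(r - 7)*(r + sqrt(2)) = r^2 - 7*r + sqrt(2)*r - 7*sqrt(2)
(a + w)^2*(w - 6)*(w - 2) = a^2*w^2 - 8*a^2*w + 12*a^2 + 2*a*w^3 - 16*a*w^2 + 24*a*w + w^4 - 8*w^3 + 12*w^2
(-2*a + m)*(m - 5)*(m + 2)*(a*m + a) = -2*a^2*m^3 + 4*a^2*m^2 + 26*a^2*m + 20*a^2 + a*m^4 - 2*a*m^3 - 13*a*m^2 - 10*a*m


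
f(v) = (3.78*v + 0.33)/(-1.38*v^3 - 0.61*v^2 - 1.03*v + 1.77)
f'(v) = (3.78*v + 0.33)*(4.14*v^2 + 1.22*v + 1.03)/(-1.38*v^3 - 0.61*v^2 - 1.03*v + 1.77)^2 + 3.78/(-1.38*v^3 - 0.61*v^2 - 1.03*v + 1.77)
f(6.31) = -0.06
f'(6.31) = 0.02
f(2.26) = -0.45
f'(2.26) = 0.38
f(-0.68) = -0.85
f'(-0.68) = 0.75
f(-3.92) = -0.18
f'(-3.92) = -0.09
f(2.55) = -0.36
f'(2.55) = 0.27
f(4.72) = -0.11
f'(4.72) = 0.05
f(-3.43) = -0.23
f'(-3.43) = -0.13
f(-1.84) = -0.65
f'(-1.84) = -0.45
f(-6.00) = -0.08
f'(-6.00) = -0.03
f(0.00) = 0.19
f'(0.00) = 2.24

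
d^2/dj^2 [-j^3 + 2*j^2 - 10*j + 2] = 4 - 6*j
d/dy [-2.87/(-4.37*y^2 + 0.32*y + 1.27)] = (0.9184 - 25.0838*y)/(-4.37*y^2 + 0.32*y + 1.27)^2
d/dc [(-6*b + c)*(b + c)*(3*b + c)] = -21*b^2 - 4*b*c + 3*c^2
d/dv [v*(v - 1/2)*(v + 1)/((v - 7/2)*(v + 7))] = (4*v^4 + 28*v^3 - 285*v^2 - 98*v + 49)/(4*v^4 + 28*v^3 - 147*v^2 - 686*v + 2401)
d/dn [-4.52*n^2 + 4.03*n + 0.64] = 4.03 - 9.04*n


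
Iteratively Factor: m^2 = (m)*(m)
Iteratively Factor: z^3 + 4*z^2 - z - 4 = (z + 4)*(z^2 - 1) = (z - 1)*(z + 4)*(z + 1)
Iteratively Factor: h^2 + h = (h + 1)*(h)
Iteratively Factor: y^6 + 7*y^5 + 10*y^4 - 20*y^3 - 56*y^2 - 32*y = (y)*(y^5 + 7*y^4 + 10*y^3 - 20*y^2 - 56*y - 32) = y*(y - 2)*(y^4 + 9*y^3 + 28*y^2 + 36*y + 16) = y*(y - 2)*(y + 2)*(y^3 + 7*y^2 + 14*y + 8) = y*(y - 2)*(y + 1)*(y + 2)*(y^2 + 6*y + 8) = y*(y - 2)*(y + 1)*(y + 2)^2*(y + 4)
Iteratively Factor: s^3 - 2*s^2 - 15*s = (s - 5)*(s^2 + 3*s) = (s - 5)*(s + 3)*(s)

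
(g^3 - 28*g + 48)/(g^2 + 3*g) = (g^3 - 28*g + 48)/(g*(g + 3))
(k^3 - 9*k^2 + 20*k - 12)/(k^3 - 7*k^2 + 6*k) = (k - 2)/k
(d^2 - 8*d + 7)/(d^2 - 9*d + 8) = (d - 7)/(d - 8)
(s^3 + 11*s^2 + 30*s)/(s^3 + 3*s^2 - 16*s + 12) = s*(s + 5)/(s^2 - 3*s + 2)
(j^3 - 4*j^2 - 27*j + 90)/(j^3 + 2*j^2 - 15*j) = (j - 6)/j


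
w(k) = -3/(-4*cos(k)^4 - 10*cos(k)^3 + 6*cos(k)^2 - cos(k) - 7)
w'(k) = -3*(-16*sin(k)*cos(k)^3 - 30*sin(k)*cos(k)^2 + 12*sin(k)*cos(k) - sin(k))/(-4*cos(k)^4 - 10*cos(k)^3 + 6*cos(k)^2 - cos(k) - 7)^2 = 3*(15*cos(2*k) + 4*cos(3*k) + 16)*sin(k)/(4*cos(k)^4 + 10*cos(k)^3 - 6*cos(k)^2 + cos(k) + 7)^2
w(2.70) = -0.85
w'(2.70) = 2.53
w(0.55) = 0.25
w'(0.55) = 0.25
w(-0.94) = 0.37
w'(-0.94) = -0.29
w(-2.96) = -0.54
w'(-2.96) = -0.47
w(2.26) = 1.49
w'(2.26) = 9.44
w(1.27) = 0.42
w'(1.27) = 0.03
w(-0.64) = 0.28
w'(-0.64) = -0.29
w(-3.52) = -0.72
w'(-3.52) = 1.62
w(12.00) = 0.26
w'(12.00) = -0.26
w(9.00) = -0.81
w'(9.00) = 2.23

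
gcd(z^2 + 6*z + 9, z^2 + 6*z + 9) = z^2 + 6*z + 9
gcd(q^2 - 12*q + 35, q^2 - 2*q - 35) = q - 7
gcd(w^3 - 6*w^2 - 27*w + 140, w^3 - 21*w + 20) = w^2 + w - 20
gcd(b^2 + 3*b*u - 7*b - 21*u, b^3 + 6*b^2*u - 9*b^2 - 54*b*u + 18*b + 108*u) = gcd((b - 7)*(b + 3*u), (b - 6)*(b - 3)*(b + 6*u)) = 1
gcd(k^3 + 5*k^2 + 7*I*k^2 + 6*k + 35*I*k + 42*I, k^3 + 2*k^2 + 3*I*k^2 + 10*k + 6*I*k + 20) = k + 2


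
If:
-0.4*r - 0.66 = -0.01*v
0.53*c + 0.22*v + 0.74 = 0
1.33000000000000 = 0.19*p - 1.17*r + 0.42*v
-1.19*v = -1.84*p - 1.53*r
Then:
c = -0.69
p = 0.31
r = -1.69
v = -1.69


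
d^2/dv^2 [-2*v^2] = -4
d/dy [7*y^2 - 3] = 14*y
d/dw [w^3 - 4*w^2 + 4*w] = 3*w^2 - 8*w + 4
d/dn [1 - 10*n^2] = -20*n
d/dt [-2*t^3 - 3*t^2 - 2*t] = -6*t^2 - 6*t - 2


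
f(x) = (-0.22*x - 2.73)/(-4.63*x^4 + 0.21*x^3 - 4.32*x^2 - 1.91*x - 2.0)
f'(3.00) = -0.01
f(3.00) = 0.01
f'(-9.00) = 0.00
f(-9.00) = 0.00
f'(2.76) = -0.01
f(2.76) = 0.01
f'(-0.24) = 0.49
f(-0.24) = 1.48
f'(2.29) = -0.03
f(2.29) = 0.02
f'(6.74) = -0.00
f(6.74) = 0.00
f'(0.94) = -0.58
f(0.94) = 0.27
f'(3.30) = -0.01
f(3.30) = 0.01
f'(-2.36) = 0.02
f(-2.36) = 0.01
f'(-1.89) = 0.06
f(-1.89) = 0.03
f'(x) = (-0.22*x - 2.73)*(18.52*x^3 - 0.63*x^2 + 8.64*x + 1.91)/(-4.63*x^4 + 0.21*x^3 - 4.32*x^2 - 1.91*x - 2.0)^2 - 0.22/(-4.63*x^4 + 0.21*x^3 - 4.32*x^2 - 1.91*x - 2.0)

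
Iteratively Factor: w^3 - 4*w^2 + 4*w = (w)*(w^2 - 4*w + 4) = w*(w - 2)*(w - 2)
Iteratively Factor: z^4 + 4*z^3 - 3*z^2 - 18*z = (z + 3)*(z^3 + z^2 - 6*z) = (z - 2)*(z + 3)*(z^2 + 3*z) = z*(z - 2)*(z + 3)*(z + 3)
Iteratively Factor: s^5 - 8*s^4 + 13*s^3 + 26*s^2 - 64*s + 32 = (s - 1)*(s^4 - 7*s^3 + 6*s^2 + 32*s - 32) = (s - 4)*(s - 1)*(s^3 - 3*s^2 - 6*s + 8) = (s - 4)*(s - 1)^2*(s^2 - 2*s - 8) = (s - 4)*(s - 1)^2*(s + 2)*(s - 4)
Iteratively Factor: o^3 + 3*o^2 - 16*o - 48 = (o + 4)*(o^2 - o - 12) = (o - 4)*(o + 4)*(o + 3)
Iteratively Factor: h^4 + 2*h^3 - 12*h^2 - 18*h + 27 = (h - 1)*(h^3 + 3*h^2 - 9*h - 27) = (h - 3)*(h - 1)*(h^2 + 6*h + 9) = (h - 3)*(h - 1)*(h + 3)*(h + 3)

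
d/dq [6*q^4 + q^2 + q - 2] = 24*q^3 + 2*q + 1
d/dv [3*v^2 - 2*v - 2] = 6*v - 2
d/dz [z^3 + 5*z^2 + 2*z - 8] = 3*z^2 + 10*z + 2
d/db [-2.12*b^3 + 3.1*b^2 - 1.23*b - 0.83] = -6.36*b^2 + 6.2*b - 1.23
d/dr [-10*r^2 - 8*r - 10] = -20*r - 8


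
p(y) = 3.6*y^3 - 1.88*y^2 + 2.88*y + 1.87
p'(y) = 10.8*y^2 - 3.76*y + 2.88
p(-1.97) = -38.62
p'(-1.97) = 52.20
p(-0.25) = 0.98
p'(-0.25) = 4.50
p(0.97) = 6.18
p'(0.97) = 9.39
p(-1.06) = -7.58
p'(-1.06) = 19.00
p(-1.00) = -6.49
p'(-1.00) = 17.44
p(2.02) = 29.69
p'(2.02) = 39.35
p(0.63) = 3.84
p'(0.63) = 4.80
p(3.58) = 153.26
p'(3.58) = 127.84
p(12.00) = 5986.51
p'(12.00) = 1512.96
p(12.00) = 5986.51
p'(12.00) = 1512.96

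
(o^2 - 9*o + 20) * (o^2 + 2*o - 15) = o^4 - 7*o^3 - 13*o^2 + 175*o - 300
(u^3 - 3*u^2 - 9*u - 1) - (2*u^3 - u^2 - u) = -u^3 - 2*u^2 - 8*u - 1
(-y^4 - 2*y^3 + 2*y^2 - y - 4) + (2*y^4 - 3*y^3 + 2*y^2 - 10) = y^4 - 5*y^3 + 4*y^2 - y - 14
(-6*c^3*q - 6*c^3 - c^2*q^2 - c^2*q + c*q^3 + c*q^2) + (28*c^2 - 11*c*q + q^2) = -6*c^3*q - 6*c^3 - c^2*q^2 - c^2*q + 28*c^2 + c*q^3 + c*q^2 - 11*c*q + q^2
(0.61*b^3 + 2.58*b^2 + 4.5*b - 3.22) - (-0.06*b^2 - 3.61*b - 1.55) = 0.61*b^3 + 2.64*b^2 + 8.11*b - 1.67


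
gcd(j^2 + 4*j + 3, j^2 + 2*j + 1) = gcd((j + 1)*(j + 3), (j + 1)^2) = j + 1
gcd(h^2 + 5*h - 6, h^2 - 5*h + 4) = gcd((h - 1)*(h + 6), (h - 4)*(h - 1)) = h - 1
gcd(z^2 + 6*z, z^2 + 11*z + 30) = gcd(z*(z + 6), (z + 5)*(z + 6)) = z + 6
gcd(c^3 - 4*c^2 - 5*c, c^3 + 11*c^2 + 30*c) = c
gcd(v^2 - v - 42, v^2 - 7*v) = v - 7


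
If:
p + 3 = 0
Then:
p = -3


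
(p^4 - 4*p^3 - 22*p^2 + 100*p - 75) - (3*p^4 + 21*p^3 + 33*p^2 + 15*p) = -2*p^4 - 25*p^3 - 55*p^2 + 85*p - 75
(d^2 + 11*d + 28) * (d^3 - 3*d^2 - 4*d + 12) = d^5 + 8*d^4 - 9*d^3 - 116*d^2 + 20*d + 336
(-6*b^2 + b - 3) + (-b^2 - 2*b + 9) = -7*b^2 - b + 6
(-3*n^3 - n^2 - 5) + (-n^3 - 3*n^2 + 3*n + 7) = -4*n^3 - 4*n^2 + 3*n + 2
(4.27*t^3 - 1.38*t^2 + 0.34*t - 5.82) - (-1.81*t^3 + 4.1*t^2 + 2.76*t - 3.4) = 6.08*t^3 - 5.48*t^2 - 2.42*t - 2.42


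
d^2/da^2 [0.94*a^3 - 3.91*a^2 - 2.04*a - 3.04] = 5.64*a - 7.82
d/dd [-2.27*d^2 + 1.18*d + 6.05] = 1.18 - 4.54*d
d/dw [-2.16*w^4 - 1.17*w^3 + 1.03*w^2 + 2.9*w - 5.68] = -8.64*w^3 - 3.51*w^2 + 2.06*w + 2.9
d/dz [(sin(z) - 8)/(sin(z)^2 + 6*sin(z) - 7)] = (16*sin(z) + cos(z)^2 + 40)*cos(z)/(sin(z)^2 + 6*sin(z) - 7)^2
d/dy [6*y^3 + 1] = 18*y^2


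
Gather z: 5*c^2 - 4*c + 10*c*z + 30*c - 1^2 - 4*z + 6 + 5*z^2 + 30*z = 5*c^2 + 26*c + 5*z^2 + z*(10*c + 26) + 5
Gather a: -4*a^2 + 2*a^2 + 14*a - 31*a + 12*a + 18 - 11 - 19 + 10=-2*a^2 - 5*a - 2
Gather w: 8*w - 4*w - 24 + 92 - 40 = 4*w + 28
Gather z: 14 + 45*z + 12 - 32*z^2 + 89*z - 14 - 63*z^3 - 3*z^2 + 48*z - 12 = -63*z^3 - 35*z^2 + 182*z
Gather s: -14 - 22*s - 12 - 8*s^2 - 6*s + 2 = -8*s^2 - 28*s - 24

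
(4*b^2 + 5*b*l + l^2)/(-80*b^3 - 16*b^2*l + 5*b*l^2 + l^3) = (-b - l)/(20*b^2 - b*l - l^2)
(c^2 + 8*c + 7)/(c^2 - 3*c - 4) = (c + 7)/(c - 4)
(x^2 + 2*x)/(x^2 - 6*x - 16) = x/(x - 8)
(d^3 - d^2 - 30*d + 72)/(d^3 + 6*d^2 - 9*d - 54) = (d - 4)/(d + 3)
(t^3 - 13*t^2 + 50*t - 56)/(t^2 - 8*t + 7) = (t^2 - 6*t + 8)/(t - 1)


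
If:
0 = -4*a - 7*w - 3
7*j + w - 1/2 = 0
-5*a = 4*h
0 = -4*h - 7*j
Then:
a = 13/62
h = -65/248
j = 65/434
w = -17/31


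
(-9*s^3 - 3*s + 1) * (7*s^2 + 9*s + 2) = -63*s^5 - 81*s^4 - 39*s^3 - 20*s^2 + 3*s + 2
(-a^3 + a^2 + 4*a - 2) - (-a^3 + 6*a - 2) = a^2 - 2*a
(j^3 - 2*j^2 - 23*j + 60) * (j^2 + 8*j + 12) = j^5 + 6*j^4 - 27*j^3 - 148*j^2 + 204*j + 720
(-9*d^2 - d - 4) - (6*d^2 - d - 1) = -15*d^2 - 3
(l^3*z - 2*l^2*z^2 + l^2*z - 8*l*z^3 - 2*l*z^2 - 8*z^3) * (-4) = -4*l^3*z + 8*l^2*z^2 - 4*l^2*z + 32*l*z^3 + 8*l*z^2 + 32*z^3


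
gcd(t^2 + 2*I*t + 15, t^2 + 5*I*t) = t + 5*I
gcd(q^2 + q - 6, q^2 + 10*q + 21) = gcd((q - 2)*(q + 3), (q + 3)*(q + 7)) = q + 3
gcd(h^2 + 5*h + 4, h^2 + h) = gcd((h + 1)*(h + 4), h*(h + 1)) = h + 1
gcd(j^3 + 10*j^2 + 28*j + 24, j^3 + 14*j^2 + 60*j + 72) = j^2 + 8*j + 12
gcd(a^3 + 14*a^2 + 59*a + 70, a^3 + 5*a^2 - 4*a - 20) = a^2 + 7*a + 10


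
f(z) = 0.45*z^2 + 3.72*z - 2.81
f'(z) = 0.9*z + 3.72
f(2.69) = 10.45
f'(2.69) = 6.14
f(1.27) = 2.64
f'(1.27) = 4.86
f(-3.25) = -10.15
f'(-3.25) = 0.80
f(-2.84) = -9.75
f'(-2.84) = 1.16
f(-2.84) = -9.75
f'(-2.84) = 1.16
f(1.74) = 5.03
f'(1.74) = 5.29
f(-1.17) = -6.55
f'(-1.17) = 2.67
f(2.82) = 11.26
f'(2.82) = 6.26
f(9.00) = 67.12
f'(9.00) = 11.82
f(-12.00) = 17.35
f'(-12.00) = -7.08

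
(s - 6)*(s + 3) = s^2 - 3*s - 18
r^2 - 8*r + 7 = (r - 7)*(r - 1)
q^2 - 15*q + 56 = (q - 8)*(q - 7)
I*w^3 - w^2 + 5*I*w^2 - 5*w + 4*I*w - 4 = (w + 4)*(w + I)*(I*w + I)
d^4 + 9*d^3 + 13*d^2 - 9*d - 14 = (d - 1)*(d + 1)*(d + 2)*(d + 7)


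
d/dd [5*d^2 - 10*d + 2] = 10*d - 10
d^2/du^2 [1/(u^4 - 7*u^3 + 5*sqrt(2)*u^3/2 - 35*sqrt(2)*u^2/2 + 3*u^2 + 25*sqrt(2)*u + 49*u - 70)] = 4*((-12*u^2 - 15*sqrt(2)*u + 42*u - 6 + 35*sqrt(2))*(2*u^4 - 14*u^3 + 5*sqrt(2)*u^3 - 35*sqrt(2)*u^2 + 6*u^2 + 50*sqrt(2)*u + 98*u - 140) + (8*u^3 - 42*u^2 + 15*sqrt(2)*u^2 - 70*sqrt(2)*u + 12*u + 50*sqrt(2) + 98)^2)/(2*u^4 - 14*u^3 + 5*sqrt(2)*u^3 - 35*sqrt(2)*u^2 + 6*u^2 + 50*sqrt(2)*u + 98*u - 140)^3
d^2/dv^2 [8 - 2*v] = 0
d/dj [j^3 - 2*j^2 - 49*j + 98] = 3*j^2 - 4*j - 49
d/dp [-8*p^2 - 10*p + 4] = -16*p - 10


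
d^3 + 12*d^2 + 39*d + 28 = (d + 1)*(d + 4)*(d + 7)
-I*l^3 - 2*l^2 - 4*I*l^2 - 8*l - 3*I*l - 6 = (l + 3)*(l - 2*I)*(-I*l - I)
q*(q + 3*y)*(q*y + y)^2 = q^4*y^2 + 3*q^3*y^3 + 2*q^3*y^2 + 6*q^2*y^3 + q^2*y^2 + 3*q*y^3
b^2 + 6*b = b*(b + 6)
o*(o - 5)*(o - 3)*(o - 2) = o^4 - 10*o^3 + 31*o^2 - 30*o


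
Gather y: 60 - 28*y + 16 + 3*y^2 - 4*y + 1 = 3*y^2 - 32*y + 77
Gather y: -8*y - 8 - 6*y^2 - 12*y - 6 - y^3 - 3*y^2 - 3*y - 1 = -y^3 - 9*y^2 - 23*y - 15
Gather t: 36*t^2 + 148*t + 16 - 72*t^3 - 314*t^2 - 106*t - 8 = -72*t^3 - 278*t^2 + 42*t + 8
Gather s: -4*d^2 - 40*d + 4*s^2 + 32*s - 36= -4*d^2 - 40*d + 4*s^2 + 32*s - 36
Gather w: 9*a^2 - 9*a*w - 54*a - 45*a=9*a^2 - 9*a*w - 99*a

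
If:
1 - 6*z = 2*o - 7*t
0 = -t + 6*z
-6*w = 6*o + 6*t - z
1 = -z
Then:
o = -35/2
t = -6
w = 70/3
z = -1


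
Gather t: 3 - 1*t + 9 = 12 - t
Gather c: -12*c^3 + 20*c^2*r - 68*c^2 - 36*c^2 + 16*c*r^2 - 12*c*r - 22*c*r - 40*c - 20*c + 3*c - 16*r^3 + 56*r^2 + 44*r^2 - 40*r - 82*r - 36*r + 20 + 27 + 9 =-12*c^3 + c^2*(20*r - 104) + c*(16*r^2 - 34*r - 57) - 16*r^3 + 100*r^2 - 158*r + 56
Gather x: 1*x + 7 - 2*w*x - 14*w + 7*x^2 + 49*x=-14*w + 7*x^2 + x*(50 - 2*w) + 7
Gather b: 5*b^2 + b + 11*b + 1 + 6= 5*b^2 + 12*b + 7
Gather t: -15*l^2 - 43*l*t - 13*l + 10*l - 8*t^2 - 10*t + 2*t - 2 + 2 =-15*l^2 - 3*l - 8*t^2 + t*(-43*l - 8)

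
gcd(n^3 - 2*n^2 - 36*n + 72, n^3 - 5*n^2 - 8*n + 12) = n - 6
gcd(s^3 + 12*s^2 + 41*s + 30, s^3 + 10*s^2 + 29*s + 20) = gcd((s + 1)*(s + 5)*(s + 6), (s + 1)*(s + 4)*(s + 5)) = s^2 + 6*s + 5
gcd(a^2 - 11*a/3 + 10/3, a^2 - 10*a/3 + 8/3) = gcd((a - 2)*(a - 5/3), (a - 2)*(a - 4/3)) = a - 2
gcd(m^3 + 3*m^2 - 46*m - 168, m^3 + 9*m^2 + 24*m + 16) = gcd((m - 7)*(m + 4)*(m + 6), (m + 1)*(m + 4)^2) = m + 4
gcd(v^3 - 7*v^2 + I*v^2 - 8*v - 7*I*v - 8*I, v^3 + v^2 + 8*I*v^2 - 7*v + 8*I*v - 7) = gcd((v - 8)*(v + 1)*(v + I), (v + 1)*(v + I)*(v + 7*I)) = v^2 + v*(1 + I) + I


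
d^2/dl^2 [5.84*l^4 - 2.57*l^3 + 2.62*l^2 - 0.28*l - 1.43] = 70.08*l^2 - 15.42*l + 5.24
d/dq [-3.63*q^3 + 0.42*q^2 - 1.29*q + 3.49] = -10.89*q^2 + 0.84*q - 1.29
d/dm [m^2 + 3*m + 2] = 2*m + 3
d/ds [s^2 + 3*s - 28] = 2*s + 3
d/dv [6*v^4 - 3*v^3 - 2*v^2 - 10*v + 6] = 24*v^3 - 9*v^2 - 4*v - 10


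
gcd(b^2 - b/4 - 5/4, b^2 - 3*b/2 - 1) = 1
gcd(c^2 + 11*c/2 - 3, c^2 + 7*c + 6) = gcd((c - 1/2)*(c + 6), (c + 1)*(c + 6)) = c + 6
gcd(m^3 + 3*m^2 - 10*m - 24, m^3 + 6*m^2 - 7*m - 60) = m^2 + m - 12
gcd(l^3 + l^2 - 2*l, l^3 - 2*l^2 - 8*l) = l^2 + 2*l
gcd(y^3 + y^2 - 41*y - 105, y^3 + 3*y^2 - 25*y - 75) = y^2 + 8*y + 15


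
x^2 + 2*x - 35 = (x - 5)*(x + 7)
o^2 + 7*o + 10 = (o + 2)*(o + 5)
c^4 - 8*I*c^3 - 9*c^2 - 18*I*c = c*(c - 6*I)*(c - 3*I)*(c + I)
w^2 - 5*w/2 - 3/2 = (w - 3)*(w + 1/2)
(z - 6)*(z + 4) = z^2 - 2*z - 24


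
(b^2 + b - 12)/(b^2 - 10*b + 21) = (b + 4)/(b - 7)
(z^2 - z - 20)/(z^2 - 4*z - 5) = (z + 4)/(z + 1)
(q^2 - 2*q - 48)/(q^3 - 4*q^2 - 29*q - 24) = (q + 6)/(q^2 + 4*q + 3)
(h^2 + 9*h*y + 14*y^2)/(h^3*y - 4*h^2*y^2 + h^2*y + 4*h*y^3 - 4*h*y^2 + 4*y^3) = (h^2 + 9*h*y + 14*y^2)/(y*(h^3 - 4*h^2*y + h^2 + 4*h*y^2 - 4*h*y + 4*y^2))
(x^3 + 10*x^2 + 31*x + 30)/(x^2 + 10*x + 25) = (x^2 + 5*x + 6)/(x + 5)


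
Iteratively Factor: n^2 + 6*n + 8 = (n + 2)*(n + 4)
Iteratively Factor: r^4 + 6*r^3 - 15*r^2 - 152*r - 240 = (r - 5)*(r^3 + 11*r^2 + 40*r + 48) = (r - 5)*(r + 4)*(r^2 + 7*r + 12) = (r - 5)*(r + 3)*(r + 4)*(r + 4)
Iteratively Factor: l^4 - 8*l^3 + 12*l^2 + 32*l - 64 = (l + 2)*(l^3 - 10*l^2 + 32*l - 32) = (l - 2)*(l + 2)*(l^2 - 8*l + 16) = (l - 4)*(l - 2)*(l + 2)*(l - 4)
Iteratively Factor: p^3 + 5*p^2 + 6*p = (p + 3)*(p^2 + 2*p) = p*(p + 3)*(p + 2)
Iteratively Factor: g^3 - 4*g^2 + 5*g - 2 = (g - 1)*(g^2 - 3*g + 2) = (g - 1)^2*(g - 2)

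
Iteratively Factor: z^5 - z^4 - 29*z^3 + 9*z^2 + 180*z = (z)*(z^4 - z^3 - 29*z^2 + 9*z + 180) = z*(z - 3)*(z^3 + 2*z^2 - 23*z - 60) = z*(z - 3)*(z + 3)*(z^2 - z - 20) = z*(z - 5)*(z - 3)*(z + 3)*(z + 4)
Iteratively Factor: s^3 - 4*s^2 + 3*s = (s)*(s^2 - 4*s + 3) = s*(s - 3)*(s - 1)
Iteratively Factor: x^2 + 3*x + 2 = (x + 2)*(x + 1)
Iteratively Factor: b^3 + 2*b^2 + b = (b)*(b^2 + 2*b + 1) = b*(b + 1)*(b + 1)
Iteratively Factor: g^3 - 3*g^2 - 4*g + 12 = (g + 2)*(g^2 - 5*g + 6) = (g - 3)*(g + 2)*(g - 2)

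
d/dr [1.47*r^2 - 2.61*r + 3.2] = 2.94*r - 2.61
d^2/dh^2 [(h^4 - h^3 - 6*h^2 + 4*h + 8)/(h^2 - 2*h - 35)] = 2*(h^6 - 6*h^5 - 93*h^4 + 513*h^3 + 6534*h^2 - 3303*h - 7318)/(h^6 - 6*h^5 - 93*h^4 + 412*h^3 + 3255*h^2 - 7350*h - 42875)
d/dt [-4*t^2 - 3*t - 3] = -8*t - 3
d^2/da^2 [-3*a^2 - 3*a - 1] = -6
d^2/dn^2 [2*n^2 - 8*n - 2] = 4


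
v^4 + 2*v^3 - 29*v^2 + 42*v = v*(v - 3)*(v - 2)*(v + 7)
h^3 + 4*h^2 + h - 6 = (h - 1)*(h + 2)*(h + 3)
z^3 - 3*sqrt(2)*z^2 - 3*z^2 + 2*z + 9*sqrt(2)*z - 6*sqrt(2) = (z - 2)*(z - 1)*(z - 3*sqrt(2))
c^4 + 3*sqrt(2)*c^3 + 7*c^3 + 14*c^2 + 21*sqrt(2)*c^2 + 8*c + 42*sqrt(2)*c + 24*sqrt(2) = (c + 1)*(c + 2)*(c + 4)*(c + 3*sqrt(2))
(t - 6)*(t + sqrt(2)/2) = t^2 - 6*t + sqrt(2)*t/2 - 3*sqrt(2)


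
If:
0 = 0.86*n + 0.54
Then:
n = -0.63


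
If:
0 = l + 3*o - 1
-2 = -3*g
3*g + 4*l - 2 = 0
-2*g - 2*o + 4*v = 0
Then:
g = 2/3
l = 0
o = 1/3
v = 1/2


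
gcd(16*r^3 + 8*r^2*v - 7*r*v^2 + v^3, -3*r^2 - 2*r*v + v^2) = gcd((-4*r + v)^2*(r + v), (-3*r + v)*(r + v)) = r + v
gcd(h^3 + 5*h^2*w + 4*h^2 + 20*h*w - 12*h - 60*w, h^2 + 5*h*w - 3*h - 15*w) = h + 5*w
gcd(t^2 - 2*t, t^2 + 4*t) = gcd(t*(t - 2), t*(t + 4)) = t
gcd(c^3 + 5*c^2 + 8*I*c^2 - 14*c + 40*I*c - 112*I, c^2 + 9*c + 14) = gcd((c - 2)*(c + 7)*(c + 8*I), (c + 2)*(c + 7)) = c + 7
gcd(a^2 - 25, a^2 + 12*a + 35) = a + 5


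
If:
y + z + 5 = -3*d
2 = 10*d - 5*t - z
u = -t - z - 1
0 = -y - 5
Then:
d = -z/3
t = -13*z/15 - 2/5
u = -2*z/15 - 3/5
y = -5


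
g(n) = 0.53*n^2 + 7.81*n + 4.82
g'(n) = 1.06*n + 7.81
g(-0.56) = 0.61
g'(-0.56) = 7.22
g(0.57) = 9.44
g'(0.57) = 8.41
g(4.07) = 45.39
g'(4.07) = 12.12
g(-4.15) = -18.46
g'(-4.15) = 3.41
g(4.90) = 55.81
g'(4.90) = 13.00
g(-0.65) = -0.03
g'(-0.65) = 7.12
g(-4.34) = -19.09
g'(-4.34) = 3.21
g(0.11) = 5.69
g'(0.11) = 7.93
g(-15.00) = 6.92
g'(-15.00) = -8.09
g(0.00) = 4.82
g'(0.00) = 7.81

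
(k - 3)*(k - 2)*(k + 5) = k^3 - 19*k + 30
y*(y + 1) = y^2 + y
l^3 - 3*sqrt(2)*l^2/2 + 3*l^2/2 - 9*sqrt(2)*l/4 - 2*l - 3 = (l + 3/2)*(l - 2*sqrt(2))*(l + sqrt(2)/2)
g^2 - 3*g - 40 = (g - 8)*(g + 5)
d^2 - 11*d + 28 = (d - 7)*(d - 4)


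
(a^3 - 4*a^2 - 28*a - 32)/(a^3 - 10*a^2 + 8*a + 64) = (a + 2)/(a - 4)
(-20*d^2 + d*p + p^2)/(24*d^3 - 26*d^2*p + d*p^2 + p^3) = (5*d + p)/(-6*d^2 + 5*d*p + p^2)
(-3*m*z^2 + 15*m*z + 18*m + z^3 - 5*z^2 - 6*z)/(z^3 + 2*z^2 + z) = (-3*m*z + 18*m + z^2 - 6*z)/(z*(z + 1))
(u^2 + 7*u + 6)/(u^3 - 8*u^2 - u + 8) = (u + 6)/(u^2 - 9*u + 8)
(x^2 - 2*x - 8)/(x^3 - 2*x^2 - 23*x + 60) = (x + 2)/(x^2 + 2*x - 15)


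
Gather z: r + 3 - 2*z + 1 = r - 2*z + 4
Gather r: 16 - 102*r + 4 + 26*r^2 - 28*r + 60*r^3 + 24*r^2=60*r^3 + 50*r^2 - 130*r + 20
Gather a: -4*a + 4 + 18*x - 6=-4*a + 18*x - 2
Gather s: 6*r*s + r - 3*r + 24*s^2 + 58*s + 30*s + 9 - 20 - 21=-2*r + 24*s^2 + s*(6*r + 88) - 32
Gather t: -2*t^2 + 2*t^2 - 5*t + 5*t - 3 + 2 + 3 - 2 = 0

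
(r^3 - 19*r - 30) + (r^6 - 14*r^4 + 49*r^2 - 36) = r^6 - 14*r^4 + r^3 + 49*r^2 - 19*r - 66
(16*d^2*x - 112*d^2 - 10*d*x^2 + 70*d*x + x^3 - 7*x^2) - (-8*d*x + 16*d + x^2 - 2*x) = 16*d^2*x - 112*d^2 - 10*d*x^2 + 78*d*x - 16*d + x^3 - 8*x^2 + 2*x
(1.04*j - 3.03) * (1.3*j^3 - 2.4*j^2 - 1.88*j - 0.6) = 1.352*j^4 - 6.435*j^3 + 5.3168*j^2 + 5.0724*j + 1.818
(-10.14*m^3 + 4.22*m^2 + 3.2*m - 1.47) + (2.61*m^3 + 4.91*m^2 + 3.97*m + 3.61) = -7.53*m^3 + 9.13*m^2 + 7.17*m + 2.14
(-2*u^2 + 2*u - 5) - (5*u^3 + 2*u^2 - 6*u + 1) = -5*u^3 - 4*u^2 + 8*u - 6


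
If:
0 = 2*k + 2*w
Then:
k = -w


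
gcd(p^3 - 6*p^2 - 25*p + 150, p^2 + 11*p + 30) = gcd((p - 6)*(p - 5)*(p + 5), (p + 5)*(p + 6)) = p + 5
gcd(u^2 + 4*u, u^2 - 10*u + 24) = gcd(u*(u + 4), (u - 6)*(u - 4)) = 1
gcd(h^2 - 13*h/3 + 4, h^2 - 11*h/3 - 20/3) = 1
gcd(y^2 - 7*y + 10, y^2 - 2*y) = y - 2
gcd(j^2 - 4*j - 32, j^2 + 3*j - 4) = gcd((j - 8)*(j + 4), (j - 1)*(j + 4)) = j + 4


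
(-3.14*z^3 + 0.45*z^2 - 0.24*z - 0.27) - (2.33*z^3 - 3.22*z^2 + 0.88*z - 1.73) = -5.47*z^3 + 3.67*z^2 - 1.12*z + 1.46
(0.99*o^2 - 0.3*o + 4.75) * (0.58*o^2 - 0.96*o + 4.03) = 0.5742*o^4 - 1.1244*o^3 + 7.0327*o^2 - 5.769*o + 19.1425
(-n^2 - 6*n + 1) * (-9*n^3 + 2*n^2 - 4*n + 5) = 9*n^5 + 52*n^4 - 17*n^3 + 21*n^2 - 34*n + 5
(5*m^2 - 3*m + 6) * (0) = 0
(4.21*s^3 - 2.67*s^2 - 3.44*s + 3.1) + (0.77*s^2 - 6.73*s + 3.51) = 4.21*s^3 - 1.9*s^2 - 10.17*s + 6.61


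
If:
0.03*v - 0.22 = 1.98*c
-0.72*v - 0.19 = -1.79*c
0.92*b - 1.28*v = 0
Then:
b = -0.78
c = -0.12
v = -0.56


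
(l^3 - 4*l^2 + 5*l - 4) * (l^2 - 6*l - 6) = l^5 - 10*l^4 + 23*l^3 - 10*l^2 - 6*l + 24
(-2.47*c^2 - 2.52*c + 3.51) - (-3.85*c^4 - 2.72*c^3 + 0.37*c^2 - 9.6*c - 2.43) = 3.85*c^4 + 2.72*c^3 - 2.84*c^2 + 7.08*c + 5.94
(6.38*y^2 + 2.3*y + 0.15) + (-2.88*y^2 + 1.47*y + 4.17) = 3.5*y^2 + 3.77*y + 4.32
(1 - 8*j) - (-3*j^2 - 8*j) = 3*j^2 + 1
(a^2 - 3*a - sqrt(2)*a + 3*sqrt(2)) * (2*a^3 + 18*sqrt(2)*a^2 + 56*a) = 2*a^5 - 6*a^4 + 16*sqrt(2)*a^4 - 48*sqrt(2)*a^3 + 20*a^3 - 56*sqrt(2)*a^2 - 60*a^2 + 168*sqrt(2)*a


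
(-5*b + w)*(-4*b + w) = 20*b^2 - 9*b*w + w^2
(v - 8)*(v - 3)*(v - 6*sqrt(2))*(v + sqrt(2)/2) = v^4 - 11*v^3 - 11*sqrt(2)*v^3/2 + 18*v^2 + 121*sqrt(2)*v^2/2 - 132*sqrt(2)*v + 66*v - 144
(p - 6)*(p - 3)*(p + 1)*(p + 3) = p^4 - 5*p^3 - 15*p^2 + 45*p + 54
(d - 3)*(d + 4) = d^2 + d - 12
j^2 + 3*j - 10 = (j - 2)*(j + 5)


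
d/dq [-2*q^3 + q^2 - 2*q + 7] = -6*q^2 + 2*q - 2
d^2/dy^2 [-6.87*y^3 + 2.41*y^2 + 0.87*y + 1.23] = 4.82 - 41.22*y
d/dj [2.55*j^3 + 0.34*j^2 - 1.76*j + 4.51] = 7.65*j^2 + 0.68*j - 1.76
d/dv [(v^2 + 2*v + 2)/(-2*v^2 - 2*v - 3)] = 2*(v^2 + v - 1)/(4*v^4 + 8*v^3 + 16*v^2 + 12*v + 9)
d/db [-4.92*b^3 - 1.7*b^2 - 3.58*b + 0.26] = -14.76*b^2 - 3.4*b - 3.58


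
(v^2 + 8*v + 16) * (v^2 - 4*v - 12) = v^4 + 4*v^3 - 28*v^2 - 160*v - 192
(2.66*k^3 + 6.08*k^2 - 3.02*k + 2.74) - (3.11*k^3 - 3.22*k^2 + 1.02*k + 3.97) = -0.45*k^3 + 9.3*k^2 - 4.04*k - 1.23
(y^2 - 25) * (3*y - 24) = 3*y^3 - 24*y^2 - 75*y + 600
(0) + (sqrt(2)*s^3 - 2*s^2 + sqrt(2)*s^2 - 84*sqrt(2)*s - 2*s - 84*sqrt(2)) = sqrt(2)*s^3 - 2*s^2 + sqrt(2)*s^2 - 84*sqrt(2)*s - 2*s - 84*sqrt(2)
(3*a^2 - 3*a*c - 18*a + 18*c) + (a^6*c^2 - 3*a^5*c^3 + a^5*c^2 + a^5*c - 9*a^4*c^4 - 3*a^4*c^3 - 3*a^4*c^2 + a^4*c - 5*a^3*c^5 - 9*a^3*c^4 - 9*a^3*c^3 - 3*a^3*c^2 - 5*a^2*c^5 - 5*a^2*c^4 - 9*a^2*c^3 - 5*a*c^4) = a^6*c^2 - 3*a^5*c^3 + a^5*c^2 + a^5*c - 9*a^4*c^4 - 3*a^4*c^3 - 3*a^4*c^2 + a^4*c - 5*a^3*c^5 - 9*a^3*c^4 - 9*a^3*c^3 - 3*a^3*c^2 - 5*a^2*c^5 - 5*a^2*c^4 - 9*a^2*c^3 + 3*a^2 - 5*a*c^4 - 3*a*c - 18*a + 18*c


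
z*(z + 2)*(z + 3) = z^3 + 5*z^2 + 6*z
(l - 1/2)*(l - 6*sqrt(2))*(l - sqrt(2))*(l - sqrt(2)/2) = l^4 - 15*sqrt(2)*l^3/2 - l^3/2 + 15*sqrt(2)*l^2/4 + 19*l^2 - 19*l/2 - 6*sqrt(2)*l + 3*sqrt(2)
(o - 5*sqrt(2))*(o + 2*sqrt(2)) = o^2 - 3*sqrt(2)*o - 20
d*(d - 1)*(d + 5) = d^3 + 4*d^2 - 5*d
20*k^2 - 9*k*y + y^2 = (-5*k + y)*(-4*k + y)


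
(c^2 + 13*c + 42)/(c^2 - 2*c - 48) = (c + 7)/(c - 8)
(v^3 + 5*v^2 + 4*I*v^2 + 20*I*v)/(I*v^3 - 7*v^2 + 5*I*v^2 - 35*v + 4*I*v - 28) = v*(-I*v^2 + v*(4 - 5*I) + 20)/(v^3 + v^2*(5 + 7*I) + v*(4 + 35*I) + 28*I)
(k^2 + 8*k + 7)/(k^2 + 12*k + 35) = (k + 1)/(k + 5)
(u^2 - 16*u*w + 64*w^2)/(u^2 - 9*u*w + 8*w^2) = (u - 8*w)/(u - w)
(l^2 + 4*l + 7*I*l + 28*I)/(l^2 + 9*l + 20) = (l + 7*I)/(l + 5)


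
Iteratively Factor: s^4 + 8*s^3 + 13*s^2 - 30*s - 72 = (s + 3)*(s^3 + 5*s^2 - 2*s - 24) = (s + 3)*(s + 4)*(s^2 + s - 6) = (s - 2)*(s + 3)*(s + 4)*(s + 3)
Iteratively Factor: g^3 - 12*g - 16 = (g + 2)*(g^2 - 2*g - 8) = (g + 2)^2*(g - 4)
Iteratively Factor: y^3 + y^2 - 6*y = (y - 2)*(y^2 + 3*y) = y*(y - 2)*(y + 3)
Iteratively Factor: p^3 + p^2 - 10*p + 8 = (p - 1)*(p^2 + 2*p - 8) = (p - 1)*(p + 4)*(p - 2)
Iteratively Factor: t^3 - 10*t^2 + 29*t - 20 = (t - 5)*(t^2 - 5*t + 4) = (t - 5)*(t - 4)*(t - 1)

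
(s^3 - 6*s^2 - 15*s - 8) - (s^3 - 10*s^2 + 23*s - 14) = 4*s^2 - 38*s + 6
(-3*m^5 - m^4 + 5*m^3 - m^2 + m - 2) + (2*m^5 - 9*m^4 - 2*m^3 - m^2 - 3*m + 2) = -m^5 - 10*m^4 + 3*m^3 - 2*m^2 - 2*m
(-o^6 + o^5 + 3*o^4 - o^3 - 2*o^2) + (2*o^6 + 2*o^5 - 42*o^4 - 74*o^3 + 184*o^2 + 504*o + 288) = o^6 + 3*o^5 - 39*o^4 - 75*o^3 + 182*o^2 + 504*o + 288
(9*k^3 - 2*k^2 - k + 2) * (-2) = -18*k^3 + 4*k^2 + 2*k - 4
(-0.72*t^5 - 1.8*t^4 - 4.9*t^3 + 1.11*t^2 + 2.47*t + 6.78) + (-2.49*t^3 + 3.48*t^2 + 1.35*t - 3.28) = -0.72*t^5 - 1.8*t^4 - 7.39*t^3 + 4.59*t^2 + 3.82*t + 3.5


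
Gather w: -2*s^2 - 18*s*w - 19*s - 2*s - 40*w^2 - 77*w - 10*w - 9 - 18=-2*s^2 - 21*s - 40*w^2 + w*(-18*s - 87) - 27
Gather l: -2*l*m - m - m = -2*l*m - 2*m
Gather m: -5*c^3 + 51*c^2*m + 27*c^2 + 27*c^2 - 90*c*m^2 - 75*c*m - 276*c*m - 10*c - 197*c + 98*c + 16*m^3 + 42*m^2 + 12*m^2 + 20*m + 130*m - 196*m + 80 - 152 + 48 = -5*c^3 + 54*c^2 - 109*c + 16*m^3 + m^2*(54 - 90*c) + m*(51*c^2 - 351*c - 46) - 24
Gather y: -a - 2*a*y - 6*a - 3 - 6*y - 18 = -7*a + y*(-2*a - 6) - 21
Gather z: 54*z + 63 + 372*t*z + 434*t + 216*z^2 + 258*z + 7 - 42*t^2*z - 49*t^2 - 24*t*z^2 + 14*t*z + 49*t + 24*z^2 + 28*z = -49*t^2 + 483*t + z^2*(240 - 24*t) + z*(-42*t^2 + 386*t + 340) + 70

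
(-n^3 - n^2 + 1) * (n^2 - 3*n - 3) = -n^5 + 2*n^4 + 6*n^3 + 4*n^2 - 3*n - 3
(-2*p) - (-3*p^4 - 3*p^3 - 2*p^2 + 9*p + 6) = 3*p^4 + 3*p^3 + 2*p^2 - 11*p - 6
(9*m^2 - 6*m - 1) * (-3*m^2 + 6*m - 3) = -27*m^4 + 72*m^3 - 60*m^2 + 12*m + 3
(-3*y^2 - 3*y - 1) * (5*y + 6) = -15*y^3 - 33*y^2 - 23*y - 6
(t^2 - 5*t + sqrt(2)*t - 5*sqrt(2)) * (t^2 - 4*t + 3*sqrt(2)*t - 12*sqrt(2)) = t^4 - 9*t^3 + 4*sqrt(2)*t^3 - 36*sqrt(2)*t^2 + 26*t^2 - 54*t + 80*sqrt(2)*t + 120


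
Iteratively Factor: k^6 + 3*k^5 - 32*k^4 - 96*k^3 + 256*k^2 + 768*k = (k)*(k^5 + 3*k^4 - 32*k^3 - 96*k^2 + 256*k + 768) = k*(k + 4)*(k^4 - k^3 - 28*k^2 + 16*k + 192) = k*(k - 4)*(k + 4)*(k^3 + 3*k^2 - 16*k - 48) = k*(k - 4)*(k + 3)*(k + 4)*(k^2 - 16) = k*(k - 4)^2*(k + 3)*(k + 4)*(k + 4)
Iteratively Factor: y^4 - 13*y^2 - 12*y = (y + 3)*(y^3 - 3*y^2 - 4*y) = (y - 4)*(y + 3)*(y^2 + y) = y*(y - 4)*(y + 3)*(y + 1)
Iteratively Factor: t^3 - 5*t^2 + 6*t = (t - 2)*(t^2 - 3*t) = (t - 3)*(t - 2)*(t)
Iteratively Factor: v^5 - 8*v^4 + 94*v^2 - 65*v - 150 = (v + 3)*(v^4 - 11*v^3 + 33*v^2 - 5*v - 50) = (v + 1)*(v + 3)*(v^3 - 12*v^2 + 45*v - 50) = (v - 2)*(v + 1)*(v + 3)*(v^2 - 10*v + 25) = (v - 5)*(v - 2)*(v + 1)*(v + 3)*(v - 5)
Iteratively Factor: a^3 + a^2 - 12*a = (a - 3)*(a^2 + 4*a) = (a - 3)*(a + 4)*(a)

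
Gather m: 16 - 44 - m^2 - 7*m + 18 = -m^2 - 7*m - 10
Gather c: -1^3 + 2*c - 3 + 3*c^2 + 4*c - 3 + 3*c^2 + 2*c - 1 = 6*c^2 + 8*c - 8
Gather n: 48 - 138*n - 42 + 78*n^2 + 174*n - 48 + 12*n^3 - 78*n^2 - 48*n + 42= 12*n^3 - 12*n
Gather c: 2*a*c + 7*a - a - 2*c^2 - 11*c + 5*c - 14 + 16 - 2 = 6*a - 2*c^2 + c*(2*a - 6)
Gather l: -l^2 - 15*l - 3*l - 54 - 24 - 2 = -l^2 - 18*l - 80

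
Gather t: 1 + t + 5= t + 6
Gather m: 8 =8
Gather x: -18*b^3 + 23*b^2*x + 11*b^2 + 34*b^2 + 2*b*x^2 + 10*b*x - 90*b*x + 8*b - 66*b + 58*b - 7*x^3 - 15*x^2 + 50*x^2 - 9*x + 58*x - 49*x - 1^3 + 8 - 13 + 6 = -18*b^3 + 45*b^2 - 7*x^3 + x^2*(2*b + 35) + x*(23*b^2 - 80*b)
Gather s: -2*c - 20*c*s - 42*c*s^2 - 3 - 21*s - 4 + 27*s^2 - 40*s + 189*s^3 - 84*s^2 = -2*c + 189*s^3 + s^2*(-42*c - 57) + s*(-20*c - 61) - 7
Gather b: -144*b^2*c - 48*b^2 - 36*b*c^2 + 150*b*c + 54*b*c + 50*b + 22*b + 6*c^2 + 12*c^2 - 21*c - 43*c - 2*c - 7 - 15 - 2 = b^2*(-144*c - 48) + b*(-36*c^2 + 204*c + 72) + 18*c^2 - 66*c - 24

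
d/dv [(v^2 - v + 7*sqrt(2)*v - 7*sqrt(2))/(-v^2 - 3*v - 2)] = (-4*v^2 + 7*sqrt(2)*v^2 - 14*sqrt(2)*v - 4*v - 35*sqrt(2) + 2)/(v^4 + 6*v^3 + 13*v^2 + 12*v + 4)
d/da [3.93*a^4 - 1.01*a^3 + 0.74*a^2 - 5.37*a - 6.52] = 15.72*a^3 - 3.03*a^2 + 1.48*a - 5.37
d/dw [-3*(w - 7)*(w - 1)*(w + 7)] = -9*w^2 + 6*w + 147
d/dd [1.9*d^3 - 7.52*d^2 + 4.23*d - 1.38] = 5.7*d^2 - 15.04*d + 4.23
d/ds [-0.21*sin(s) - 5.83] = -0.21*cos(s)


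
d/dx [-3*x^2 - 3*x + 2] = -6*x - 3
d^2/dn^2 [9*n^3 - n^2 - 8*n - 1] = 54*n - 2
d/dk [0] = 0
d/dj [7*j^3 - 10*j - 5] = 21*j^2 - 10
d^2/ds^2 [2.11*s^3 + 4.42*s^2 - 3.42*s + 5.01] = 12.66*s + 8.84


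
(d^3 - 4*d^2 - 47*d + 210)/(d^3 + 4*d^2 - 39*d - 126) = (d - 5)/(d + 3)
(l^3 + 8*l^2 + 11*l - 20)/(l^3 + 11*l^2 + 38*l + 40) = (l - 1)/(l + 2)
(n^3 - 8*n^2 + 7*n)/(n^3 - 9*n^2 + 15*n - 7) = n/(n - 1)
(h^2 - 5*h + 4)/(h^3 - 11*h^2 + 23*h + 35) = (h^2 - 5*h + 4)/(h^3 - 11*h^2 + 23*h + 35)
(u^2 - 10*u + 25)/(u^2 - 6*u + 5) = (u - 5)/(u - 1)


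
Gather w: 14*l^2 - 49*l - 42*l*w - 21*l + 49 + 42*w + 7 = 14*l^2 - 70*l + w*(42 - 42*l) + 56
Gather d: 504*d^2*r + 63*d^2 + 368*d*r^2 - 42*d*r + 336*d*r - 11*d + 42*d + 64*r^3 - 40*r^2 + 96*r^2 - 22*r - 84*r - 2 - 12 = d^2*(504*r + 63) + d*(368*r^2 + 294*r + 31) + 64*r^3 + 56*r^2 - 106*r - 14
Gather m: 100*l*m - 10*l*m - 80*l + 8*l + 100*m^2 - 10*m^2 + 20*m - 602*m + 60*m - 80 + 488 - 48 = -72*l + 90*m^2 + m*(90*l - 522) + 360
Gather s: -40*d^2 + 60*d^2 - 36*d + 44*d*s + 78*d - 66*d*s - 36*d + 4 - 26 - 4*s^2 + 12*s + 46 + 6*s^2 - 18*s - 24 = 20*d^2 + 6*d + 2*s^2 + s*(-22*d - 6)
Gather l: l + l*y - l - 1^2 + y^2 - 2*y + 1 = l*y + y^2 - 2*y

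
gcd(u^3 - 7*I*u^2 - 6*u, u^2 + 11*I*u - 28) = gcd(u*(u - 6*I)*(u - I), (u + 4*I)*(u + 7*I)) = 1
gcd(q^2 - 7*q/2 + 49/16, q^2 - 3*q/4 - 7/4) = q - 7/4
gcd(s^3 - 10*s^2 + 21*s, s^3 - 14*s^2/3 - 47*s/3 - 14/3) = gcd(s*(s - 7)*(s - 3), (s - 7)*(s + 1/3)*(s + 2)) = s - 7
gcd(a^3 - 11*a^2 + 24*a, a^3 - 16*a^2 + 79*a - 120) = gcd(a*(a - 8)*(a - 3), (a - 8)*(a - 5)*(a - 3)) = a^2 - 11*a + 24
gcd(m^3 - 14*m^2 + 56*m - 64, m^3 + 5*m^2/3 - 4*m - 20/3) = m - 2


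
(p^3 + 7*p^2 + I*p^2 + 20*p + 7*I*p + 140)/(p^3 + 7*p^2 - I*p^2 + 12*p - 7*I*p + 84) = (p + 5*I)/(p + 3*I)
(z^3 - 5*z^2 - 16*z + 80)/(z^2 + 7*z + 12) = (z^2 - 9*z + 20)/(z + 3)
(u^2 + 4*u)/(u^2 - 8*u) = (u + 4)/(u - 8)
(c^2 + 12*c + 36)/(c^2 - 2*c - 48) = (c + 6)/(c - 8)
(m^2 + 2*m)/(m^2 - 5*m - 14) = m/(m - 7)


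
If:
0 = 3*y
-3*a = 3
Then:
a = -1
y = 0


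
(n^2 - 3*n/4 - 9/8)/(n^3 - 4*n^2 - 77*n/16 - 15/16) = 2*(2*n - 3)/(4*n^2 - 19*n - 5)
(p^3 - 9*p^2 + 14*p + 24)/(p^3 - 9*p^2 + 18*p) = (p^2 - 3*p - 4)/(p*(p - 3))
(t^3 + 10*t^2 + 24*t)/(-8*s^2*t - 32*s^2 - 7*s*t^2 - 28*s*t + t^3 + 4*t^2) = t*(-t - 6)/(8*s^2 + 7*s*t - t^2)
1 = 1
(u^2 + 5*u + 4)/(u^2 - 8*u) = (u^2 + 5*u + 4)/(u*(u - 8))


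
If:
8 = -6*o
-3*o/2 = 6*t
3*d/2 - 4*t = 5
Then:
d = 38/9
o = -4/3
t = 1/3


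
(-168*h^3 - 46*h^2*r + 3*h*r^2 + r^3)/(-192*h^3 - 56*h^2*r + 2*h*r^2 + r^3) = (-7*h + r)/(-8*h + r)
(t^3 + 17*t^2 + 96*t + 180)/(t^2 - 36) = (t^2 + 11*t + 30)/(t - 6)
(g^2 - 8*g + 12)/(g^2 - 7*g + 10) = (g - 6)/(g - 5)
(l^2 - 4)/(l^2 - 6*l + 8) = (l + 2)/(l - 4)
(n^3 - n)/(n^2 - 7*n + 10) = (n^3 - n)/(n^2 - 7*n + 10)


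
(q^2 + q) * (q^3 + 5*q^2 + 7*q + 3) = q^5 + 6*q^4 + 12*q^3 + 10*q^2 + 3*q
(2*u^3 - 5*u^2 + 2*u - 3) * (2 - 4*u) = -8*u^4 + 24*u^3 - 18*u^2 + 16*u - 6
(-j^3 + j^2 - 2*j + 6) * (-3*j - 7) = 3*j^4 + 4*j^3 - j^2 - 4*j - 42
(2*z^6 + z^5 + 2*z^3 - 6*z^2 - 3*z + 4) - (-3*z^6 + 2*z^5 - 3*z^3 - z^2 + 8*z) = 5*z^6 - z^5 + 5*z^3 - 5*z^2 - 11*z + 4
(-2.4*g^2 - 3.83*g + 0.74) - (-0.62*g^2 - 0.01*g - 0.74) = -1.78*g^2 - 3.82*g + 1.48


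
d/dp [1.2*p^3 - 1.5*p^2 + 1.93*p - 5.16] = 3.6*p^2 - 3.0*p + 1.93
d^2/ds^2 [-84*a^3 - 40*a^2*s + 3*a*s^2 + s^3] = 6*a + 6*s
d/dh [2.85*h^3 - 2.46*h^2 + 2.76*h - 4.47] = 8.55*h^2 - 4.92*h + 2.76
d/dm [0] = 0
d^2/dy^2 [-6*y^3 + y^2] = 2 - 36*y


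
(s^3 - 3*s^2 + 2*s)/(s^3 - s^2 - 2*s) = (s - 1)/(s + 1)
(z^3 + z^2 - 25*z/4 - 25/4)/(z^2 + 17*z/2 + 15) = (2*z^2 - 3*z - 5)/(2*(z + 6))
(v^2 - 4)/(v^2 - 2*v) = (v + 2)/v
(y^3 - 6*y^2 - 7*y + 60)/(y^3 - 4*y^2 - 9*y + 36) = (y - 5)/(y - 3)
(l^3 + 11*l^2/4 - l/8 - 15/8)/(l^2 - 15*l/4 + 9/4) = (2*l^2 + 7*l + 5)/(2*(l - 3))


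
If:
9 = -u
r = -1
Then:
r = -1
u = -9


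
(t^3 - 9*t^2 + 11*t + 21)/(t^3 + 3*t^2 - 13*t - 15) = (t - 7)/(t + 5)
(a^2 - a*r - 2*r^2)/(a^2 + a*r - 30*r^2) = (a^2 - a*r - 2*r^2)/(a^2 + a*r - 30*r^2)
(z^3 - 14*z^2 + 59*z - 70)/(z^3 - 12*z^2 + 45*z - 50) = (z - 7)/(z - 5)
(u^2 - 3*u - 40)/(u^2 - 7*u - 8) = (u + 5)/(u + 1)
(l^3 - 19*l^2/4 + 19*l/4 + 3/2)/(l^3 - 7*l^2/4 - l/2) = (l - 3)/l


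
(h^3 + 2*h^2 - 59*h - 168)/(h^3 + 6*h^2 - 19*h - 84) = (h - 8)/(h - 4)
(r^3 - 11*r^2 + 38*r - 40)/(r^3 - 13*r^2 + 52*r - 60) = (r - 4)/(r - 6)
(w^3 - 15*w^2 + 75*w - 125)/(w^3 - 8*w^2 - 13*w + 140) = (w^2 - 10*w + 25)/(w^2 - 3*w - 28)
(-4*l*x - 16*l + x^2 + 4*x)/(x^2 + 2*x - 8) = (-4*l + x)/(x - 2)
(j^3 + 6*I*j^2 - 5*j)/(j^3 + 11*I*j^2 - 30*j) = (j + I)/(j + 6*I)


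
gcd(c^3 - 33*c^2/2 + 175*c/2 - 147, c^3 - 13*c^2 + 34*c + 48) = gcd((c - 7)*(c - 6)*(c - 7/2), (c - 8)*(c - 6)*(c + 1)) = c - 6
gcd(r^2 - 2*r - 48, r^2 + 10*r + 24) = r + 6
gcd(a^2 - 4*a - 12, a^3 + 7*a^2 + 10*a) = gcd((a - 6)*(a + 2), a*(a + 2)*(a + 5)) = a + 2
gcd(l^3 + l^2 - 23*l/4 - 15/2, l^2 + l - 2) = l + 2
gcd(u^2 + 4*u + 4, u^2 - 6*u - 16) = u + 2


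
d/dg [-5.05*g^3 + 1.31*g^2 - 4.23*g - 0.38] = -15.15*g^2 + 2.62*g - 4.23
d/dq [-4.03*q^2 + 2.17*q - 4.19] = 2.17 - 8.06*q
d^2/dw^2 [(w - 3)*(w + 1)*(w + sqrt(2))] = 6*w - 4 + 2*sqrt(2)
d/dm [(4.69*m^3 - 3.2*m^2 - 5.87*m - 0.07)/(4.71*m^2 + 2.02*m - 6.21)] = (22.0899*m^4 + 18.9476*m^3 - 66.191*m^2 + 40.4034*m + 36.5941)/(22.1841*m^4 + 19.0284*m^3 - 54.4178*m^2 - 25.0884*m + 38.5641)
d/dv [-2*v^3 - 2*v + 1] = -6*v^2 - 2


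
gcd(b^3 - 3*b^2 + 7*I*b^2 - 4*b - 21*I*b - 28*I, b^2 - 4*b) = b - 4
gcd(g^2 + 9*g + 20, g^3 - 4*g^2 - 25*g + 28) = g + 4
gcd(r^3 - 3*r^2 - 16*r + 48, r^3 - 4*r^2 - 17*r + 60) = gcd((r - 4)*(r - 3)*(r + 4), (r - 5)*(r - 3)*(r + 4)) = r^2 + r - 12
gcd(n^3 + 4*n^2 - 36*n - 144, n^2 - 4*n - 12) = n - 6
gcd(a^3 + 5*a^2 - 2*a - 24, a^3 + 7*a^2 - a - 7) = 1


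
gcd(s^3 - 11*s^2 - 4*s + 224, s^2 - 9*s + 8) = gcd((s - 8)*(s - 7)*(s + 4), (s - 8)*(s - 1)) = s - 8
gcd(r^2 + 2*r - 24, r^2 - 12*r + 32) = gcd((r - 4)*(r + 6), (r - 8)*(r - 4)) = r - 4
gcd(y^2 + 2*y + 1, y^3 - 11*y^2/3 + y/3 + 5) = y + 1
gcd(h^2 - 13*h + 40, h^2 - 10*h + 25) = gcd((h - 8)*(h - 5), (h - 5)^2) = h - 5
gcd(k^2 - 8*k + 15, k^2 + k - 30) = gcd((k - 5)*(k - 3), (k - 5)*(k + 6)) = k - 5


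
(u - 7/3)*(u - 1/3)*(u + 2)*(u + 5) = u^4 + 13*u^3/3 - 71*u^2/9 - 191*u/9 + 70/9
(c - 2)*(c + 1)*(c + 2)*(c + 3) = c^4 + 4*c^3 - c^2 - 16*c - 12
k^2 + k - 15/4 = (k - 3/2)*(k + 5/2)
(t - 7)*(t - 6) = t^2 - 13*t + 42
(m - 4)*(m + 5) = m^2 + m - 20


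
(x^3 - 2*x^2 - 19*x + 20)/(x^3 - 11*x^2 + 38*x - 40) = (x^2 + 3*x - 4)/(x^2 - 6*x + 8)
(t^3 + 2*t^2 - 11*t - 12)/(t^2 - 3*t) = t + 5 + 4/t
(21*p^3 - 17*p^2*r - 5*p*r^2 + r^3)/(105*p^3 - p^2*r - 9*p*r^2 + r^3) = (p - r)/(5*p - r)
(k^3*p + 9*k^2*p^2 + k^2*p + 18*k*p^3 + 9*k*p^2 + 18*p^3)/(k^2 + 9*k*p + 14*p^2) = p*(k^3 + 9*k^2*p + k^2 + 18*k*p^2 + 9*k*p + 18*p^2)/(k^2 + 9*k*p + 14*p^2)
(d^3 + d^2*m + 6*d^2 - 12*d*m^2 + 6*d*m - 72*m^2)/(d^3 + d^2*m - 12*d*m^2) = (d + 6)/d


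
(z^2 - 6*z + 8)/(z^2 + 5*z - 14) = (z - 4)/(z + 7)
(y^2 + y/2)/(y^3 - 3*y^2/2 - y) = 1/(y - 2)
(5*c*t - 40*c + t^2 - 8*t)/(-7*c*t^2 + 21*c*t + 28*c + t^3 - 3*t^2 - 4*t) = (-5*c*t + 40*c - t^2 + 8*t)/(7*c*t^2 - 21*c*t - 28*c - t^3 + 3*t^2 + 4*t)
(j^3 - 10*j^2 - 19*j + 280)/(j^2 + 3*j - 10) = (j^2 - 15*j + 56)/(j - 2)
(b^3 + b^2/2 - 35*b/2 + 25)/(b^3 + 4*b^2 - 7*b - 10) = (b - 5/2)/(b + 1)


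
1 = 1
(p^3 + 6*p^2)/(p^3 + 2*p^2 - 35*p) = p*(p + 6)/(p^2 + 2*p - 35)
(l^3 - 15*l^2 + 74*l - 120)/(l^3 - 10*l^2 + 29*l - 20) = (l - 6)/(l - 1)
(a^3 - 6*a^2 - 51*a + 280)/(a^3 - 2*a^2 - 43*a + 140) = (a - 8)/(a - 4)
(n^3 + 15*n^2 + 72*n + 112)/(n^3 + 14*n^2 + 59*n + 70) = (n^2 + 8*n + 16)/(n^2 + 7*n + 10)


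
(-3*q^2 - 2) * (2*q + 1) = -6*q^3 - 3*q^2 - 4*q - 2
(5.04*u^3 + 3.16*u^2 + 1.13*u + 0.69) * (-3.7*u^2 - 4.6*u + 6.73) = -18.648*u^5 - 34.876*u^4 + 15.2022*u^3 + 13.5158*u^2 + 4.4309*u + 4.6437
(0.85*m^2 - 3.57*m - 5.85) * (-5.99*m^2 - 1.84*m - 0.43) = -5.0915*m^4 + 19.8203*m^3 + 41.2448*m^2 + 12.2991*m + 2.5155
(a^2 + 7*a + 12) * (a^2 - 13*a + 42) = a^4 - 6*a^3 - 37*a^2 + 138*a + 504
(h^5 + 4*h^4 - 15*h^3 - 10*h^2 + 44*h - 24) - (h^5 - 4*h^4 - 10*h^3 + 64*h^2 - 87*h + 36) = 8*h^4 - 5*h^3 - 74*h^2 + 131*h - 60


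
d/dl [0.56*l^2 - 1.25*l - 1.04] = 1.12*l - 1.25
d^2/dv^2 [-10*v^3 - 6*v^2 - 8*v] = -60*v - 12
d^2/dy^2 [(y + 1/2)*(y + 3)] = 2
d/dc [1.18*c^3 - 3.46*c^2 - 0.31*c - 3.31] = 3.54*c^2 - 6.92*c - 0.31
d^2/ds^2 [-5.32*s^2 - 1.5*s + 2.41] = -10.6400000000000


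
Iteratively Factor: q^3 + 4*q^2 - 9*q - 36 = (q + 3)*(q^2 + q - 12) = (q + 3)*(q + 4)*(q - 3)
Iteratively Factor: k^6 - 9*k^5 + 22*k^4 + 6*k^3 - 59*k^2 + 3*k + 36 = (k - 1)*(k^5 - 8*k^4 + 14*k^3 + 20*k^2 - 39*k - 36) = (k - 4)*(k - 1)*(k^4 - 4*k^3 - 2*k^2 + 12*k + 9) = (k - 4)*(k - 3)*(k - 1)*(k^3 - k^2 - 5*k - 3) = (k - 4)*(k - 3)^2*(k - 1)*(k^2 + 2*k + 1) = (k - 4)*(k - 3)^2*(k - 1)*(k + 1)*(k + 1)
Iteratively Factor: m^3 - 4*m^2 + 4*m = (m - 2)*(m^2 - 2*m) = m*(m - 2)*(m - 2)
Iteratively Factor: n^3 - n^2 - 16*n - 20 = (n + 2)*(n^2 - 3*n - 10) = (n + 2)^2*(n - 5)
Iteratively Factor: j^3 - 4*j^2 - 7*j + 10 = (j + 2)*(j^2 - 6*j + 5) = (j - 1)*(j + 2)*(j - 5)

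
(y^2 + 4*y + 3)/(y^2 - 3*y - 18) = (y + 1)/(y - 6)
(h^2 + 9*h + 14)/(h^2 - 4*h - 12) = (h + 7)/(h - 6)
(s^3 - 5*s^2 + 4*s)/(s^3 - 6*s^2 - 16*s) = (-s^2 + 5*s - 4)/(-s^2 + 6*s + 16)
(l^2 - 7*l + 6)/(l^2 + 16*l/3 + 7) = 3*(l^2 - 7*l + 6)/(3*l^2 + 16*l + 21)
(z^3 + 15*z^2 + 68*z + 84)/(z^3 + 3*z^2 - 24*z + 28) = (z^2 + 8*z + 12)/(z^2 - 4*z + 4)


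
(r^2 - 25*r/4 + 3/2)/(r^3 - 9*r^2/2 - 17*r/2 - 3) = (4*r - 1)/(2*(2*r^2 + 3*r + 1))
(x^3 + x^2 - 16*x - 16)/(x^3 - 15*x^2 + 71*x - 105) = (x^3 + x^2 - 16*x - 16)/(x^3 - 15*x^2 + 71*x - 105)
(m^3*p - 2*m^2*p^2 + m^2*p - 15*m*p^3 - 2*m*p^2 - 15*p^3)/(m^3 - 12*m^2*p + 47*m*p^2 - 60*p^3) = p*(m^2 + 3*m*p + m + 3*p)/(m^2 - 7*m*p + 12*p^2)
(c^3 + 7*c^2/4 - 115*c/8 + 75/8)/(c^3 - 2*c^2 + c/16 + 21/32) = 4*(2*c^2 + 5*c - 25)/(8*c^2 - 10*c - 7)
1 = 1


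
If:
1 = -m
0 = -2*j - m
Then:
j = 1/2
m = -1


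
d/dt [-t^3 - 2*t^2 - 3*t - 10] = -3*t^2 - 4*t - 3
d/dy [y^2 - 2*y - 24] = 2*y - 2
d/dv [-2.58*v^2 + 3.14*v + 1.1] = 3.14 - 5.16*v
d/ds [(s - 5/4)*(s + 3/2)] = 2*s + 1/4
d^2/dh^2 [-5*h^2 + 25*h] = -10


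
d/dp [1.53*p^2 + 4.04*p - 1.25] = 3.06*p + 4.04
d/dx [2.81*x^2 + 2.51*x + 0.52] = 5.62*x + 2.51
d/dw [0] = 0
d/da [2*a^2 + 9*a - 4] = 4*a + 9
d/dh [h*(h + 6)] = 2*h + 6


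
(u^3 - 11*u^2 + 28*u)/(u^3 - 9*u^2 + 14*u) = (u - 4)/(u - 2)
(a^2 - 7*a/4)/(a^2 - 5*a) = (a - 7/4)/(a - 5)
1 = 1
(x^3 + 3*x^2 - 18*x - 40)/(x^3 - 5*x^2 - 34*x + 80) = (x^2 - 2*x - 8)/(x^2 - 10*x + 16)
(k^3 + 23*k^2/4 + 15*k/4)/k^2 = k + 23/4 + 15/(4*k)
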